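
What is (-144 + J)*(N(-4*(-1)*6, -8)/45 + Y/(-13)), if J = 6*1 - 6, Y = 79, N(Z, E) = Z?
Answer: 51888/65 ≈ 798.28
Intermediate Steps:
J = 0 (J = 6 - 6 = 0)
(-144 + J)*(N(-4*(-1)*6, -8)/45 + Y/(-13)) = (-144 + 0)*((-4*(-1)*6)/45 + 79/(-13)) = -144*((4*6)*(1/45) + 79*(-1/13)) = -144*(24*(1/45) - 79/13) = -144*(8/15 - 79/13) = -144*(-1081/195) = 51888/65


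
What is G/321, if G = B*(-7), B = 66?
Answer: -154/107 ≈ -1.4393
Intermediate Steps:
G = -462 (G = 66*(-7) = -462)
G/321 = -462/321 = -462*1/321 = -154/107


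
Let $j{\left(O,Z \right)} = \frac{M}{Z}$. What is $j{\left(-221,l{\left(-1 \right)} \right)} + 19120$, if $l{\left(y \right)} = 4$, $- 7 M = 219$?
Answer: $\frac{535141}{28} \approx 19112.0$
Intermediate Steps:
$M = - \frac{219}{7}$ ($M = \left(- \frac{1}{7}\right) 219 = - \frac{219}{7} \approx -31.286$)
$j{\left(O,Z \right)} = - \frac{219}{7 Z}$
$j{\left(-221,l{\left(-1 \right)} \right)} + 19120 = - \frac{219}{7 \cdot 4} + 19120 = \left(- \frac{219}{7}\right) \frac{1}{4} + 19120 = - \frac{219}{28} + 19120 = \frac{535141}{28}$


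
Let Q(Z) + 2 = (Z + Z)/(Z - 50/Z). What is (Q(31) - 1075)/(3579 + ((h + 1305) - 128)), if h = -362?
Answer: -75325/307918 ≈ -0.24463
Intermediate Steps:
Q(Z) = -2 + 2*Z/(Z - 50/Z) (Q(Z) = -2 + (Z + Z)/(Z - 50/Z) = -2 + (2*Z)/(Z - 50/Z) = -2 + 2*Z/(Z - 50/Z))
(Q(31) - 1075)/(3579 + ((h + 1305) - 128)) = (100/(-50 + 31²) - 1075)/(3579 + ((-362 + 1305) - 128)) = (100/(-50 + 961) - 1075)/(3579 + (943 - 128)) = (100/911 - 1075)/(3579 + 815) = (100*(1/911) - 1075)/4394 = (100/911 - 1075)*(1/4394) = -979225/911*1/4394 = -75325/307918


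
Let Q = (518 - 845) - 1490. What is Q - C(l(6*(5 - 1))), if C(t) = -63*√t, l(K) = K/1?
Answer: -1817 + 126*√6 ≈ -1508.4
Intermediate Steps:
l(K) = K (l(K) = K*1 = K)
Q = -1817 (Q = -327 - 1490 = -1817)
Q - C(l(6*(5 - 1))) = -1817 - (-63)*√(6*(5 - 1)) = -1817 - (-63)*√(6*4) = -1817 - (-63)*√24 = -1817 - (-63)*2*√6 = -1817 - (-126)*√6 = -1817 + 126*√6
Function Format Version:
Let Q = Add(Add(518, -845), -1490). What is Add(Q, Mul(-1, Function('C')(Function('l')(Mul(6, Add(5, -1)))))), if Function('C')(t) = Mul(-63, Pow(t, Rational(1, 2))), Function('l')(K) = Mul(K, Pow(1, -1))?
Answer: Add(-1817, Mul(126, Pow(6, Rational(1, 2)))) ≈ -1508.4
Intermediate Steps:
Function('l')(K) = K (Function('l')(K) = Mul(K, 1) = K)
Q = -1817 (Q = Add(-327, -1490) = -1817)
Add(Q, Mul(-1, Function('C')(Function('l')(Mul(6, Add(5, -1)))))) = Add(-1817, Mul(-1, Mul(-63, Pow(Mul(6, Add(5, -1)), Rational(1, 2))))) = Add(-1817, Mul(-1, Mul(-63, Pow(Mul(6, 4), Rational(1, 2))))) = Add(-1817, Mul(-1, Mul(-63, Pow(24, Rational(1, 2))))) = Add(-1817, Mul(-1, Mul(-63, Mul(2, Pow(6, Rational(1, 2)))))) = Add(-1817, Mul(-1, Mul(-126, Pow(6, Rational(1, 2))))) = Add(-1817, Mul(126, Pow(6, Rational(1, 2))))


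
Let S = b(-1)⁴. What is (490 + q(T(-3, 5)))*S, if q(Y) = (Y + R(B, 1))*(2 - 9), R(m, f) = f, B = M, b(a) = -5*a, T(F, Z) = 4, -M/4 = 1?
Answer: 284375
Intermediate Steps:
M = -4 (M = -4*1 = -4)
B = -4
q(Y) = -7 - 7*Y (q(Y) = (Y + 1)*(2 - 9) = (1 + Y)*(-7) = -7 - 7*Y)
S = 625 (S = (-5*(-1))⁴ = 5⁴ = 625)
(490 + q(T(-3, 5)))*S = (490 + (-7 - 7*4))*625 = (490 + (-7 - 28))*625 = (490 - 35)*625 = 455*625 = 284375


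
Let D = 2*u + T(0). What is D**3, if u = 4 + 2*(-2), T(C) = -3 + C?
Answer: -27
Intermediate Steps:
u = 0 (u = 4 - 4 = 0)
D = -3 (D = 2*0 + (-3 + 0) = 0 - 3 = -3)
D**3 = (-3)**3 = -27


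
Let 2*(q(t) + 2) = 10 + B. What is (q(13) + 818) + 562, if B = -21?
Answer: 2745/2 ≈ 1372.5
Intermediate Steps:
q(t) = -15/2 (q(t) = -2 + (10 - 21)/2 = -2 + (½)*(-11) = -2 - 11/2 = -15/2)
(q(13) + 818) + 562 = (-15/2 + 818) + 562 = 1621/2 + 562 = 2745/2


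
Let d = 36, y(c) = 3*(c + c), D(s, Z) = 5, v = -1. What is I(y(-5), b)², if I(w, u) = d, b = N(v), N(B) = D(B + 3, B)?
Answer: 1296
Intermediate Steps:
y(c) = 6*c (y(c) = 3*(2*c) = 6*c)
N(B) = 5
b = 5
I(w, u) = 36
I(y(-5), b)² = 36² = 1296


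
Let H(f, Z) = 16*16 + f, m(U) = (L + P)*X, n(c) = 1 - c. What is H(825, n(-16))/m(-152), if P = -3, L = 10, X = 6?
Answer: 1081/42 ≈ 25.738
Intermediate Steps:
m(U) = 42 (m(U) = (10 - 3)*6 = 7*6 = 42)
H(f, Z) = 256 + f
H(825, n(-16))/m(-152) = (256 + 825)/42 = 1081*(1/42) = 1081/42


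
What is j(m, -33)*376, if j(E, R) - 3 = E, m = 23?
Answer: 9776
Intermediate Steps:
j(E, R) = 3 + E
j(m, -33)*376 = (3 + 23)*376 = 26*376 = 9776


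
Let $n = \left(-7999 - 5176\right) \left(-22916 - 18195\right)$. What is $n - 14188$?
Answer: $541623237$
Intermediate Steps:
$n = 541637425$ ($n = \left(-13175\right) \left(-41111\right) = 541637425$)
$n - 14188 = 541637425 - 14188 = 541623237$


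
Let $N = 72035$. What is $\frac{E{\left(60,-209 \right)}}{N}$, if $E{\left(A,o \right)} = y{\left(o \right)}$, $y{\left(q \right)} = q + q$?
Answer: $- \frac{418}{72035} \approx -0.0058027$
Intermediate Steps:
$y{\left(q \right)} = 2 q$
$E{\left(A,o \right)} = 2 o$
$\frac{E{\left(60,-209 \right)}}{N} = \frac{2 \left(-209\right)}{72035} = \left(-418\right) \frac{1}{72035} = - \frac{418}{72035}$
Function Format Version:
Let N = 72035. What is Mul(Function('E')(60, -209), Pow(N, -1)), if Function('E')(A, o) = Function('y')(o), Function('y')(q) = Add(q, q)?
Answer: Rational(-418, 72035) ≈ -0.0058027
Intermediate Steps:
Function('y')(q) = Mul(2, q)
Function('E')(A, o) = Mul(2, o)
Mul(Function('E')(60, -209), Pow(N, -1)) = Mul(Mul(2, -209), Pow(72035, -1)) = Mul(-418, Rational(1, 72035)) = Rational(-418, 72035)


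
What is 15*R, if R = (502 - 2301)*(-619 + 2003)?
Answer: -37347240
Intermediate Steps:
R = -2489816 (R = -1799*1384 = -2489816)
15*R = 15*(-2489816) = -37347240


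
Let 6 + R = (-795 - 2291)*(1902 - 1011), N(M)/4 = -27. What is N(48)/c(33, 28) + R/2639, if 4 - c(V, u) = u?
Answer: -5475513/5278 ≈ -1037.4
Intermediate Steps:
N(M) = -108 (N(M) = 4*(-27) = -108)
R = -2749632 (R = -6 + (-795 - 2291)*(1902 - 1011) = -6 - 3086*891 = -6 - 2749626 = -2749632)
c(V, u) = 4 - u
N(48)/c(33, 28) + R/2639 = -108/(4 - 1*28) - 2749632/2639 = -108/(4 - 28) - 2749632*1/2639 = -108/(-24) - 2749632/2639 = -108*(-1/24) - 2749632/2639 = 9/2 - 2749632/2639 = -5475513/5278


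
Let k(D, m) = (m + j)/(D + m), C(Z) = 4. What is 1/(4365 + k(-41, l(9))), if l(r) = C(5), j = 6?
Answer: 37/161495 ≈ 0.00022911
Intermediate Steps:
l(r) = 4
k(D, m) = (6 + m)/(D + m) (k(D, m) = (m + 6)/(D + m) = (6 + m)/(D + m))
1/(4365 + k(-41, l(9))) = 1/(4365 + (6 + 4)/(-41 + 4)) = 1/(4365 + 10/(-37)) = 1/(4365 - 1/37*10) = 1/(4365 - 10/37) = 1/(161495/37) = 37/161495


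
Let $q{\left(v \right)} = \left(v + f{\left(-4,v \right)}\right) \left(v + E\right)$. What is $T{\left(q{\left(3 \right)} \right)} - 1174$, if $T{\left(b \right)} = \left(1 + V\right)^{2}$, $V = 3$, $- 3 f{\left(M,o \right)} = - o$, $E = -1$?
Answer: $-1158$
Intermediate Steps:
$f{\left(M,o \right)} = \frac{o}{3}$ ($f{\left(M,o \right)} = - \frac{\left(-1\right) o}{3} = \frac{o}{3}$)
$q{\left(v \right)} = \frac{4 v \left(-1 + v\right)}{3}$ ($q{\left(v \right)} = \left(v + \frac{v}{3}\right) \left(v - 1\right) = \frac{4 v}{3} \left(-1 + v\right) = \frac{4 v \left(-1 + v\right)}{3}$)
$T{\left(b \right)} = 16$ ($T{\left(b \right)} = \left(1 + 3\right)^{2} = 4^{2} = 16$)
$T{\left(q{\left(3 \right)} \right)} - 1174 = 16 - 1174 = -1158$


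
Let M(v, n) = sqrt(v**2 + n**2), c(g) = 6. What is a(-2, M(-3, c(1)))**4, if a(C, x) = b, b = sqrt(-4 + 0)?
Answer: 16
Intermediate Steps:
M(v, n) = sqrt(n**2 + v**2)
b = 2*I (b = sqrt(-4) = 2*I ≈ 2.0*I)
a(C, x) = 2*I
a(-2, M(-3, c(1)))**4 = (2*I)**4 = 16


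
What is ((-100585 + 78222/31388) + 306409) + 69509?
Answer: 4321115213/15694 ≈ 2.7534e+5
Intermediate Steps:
((-100585 + 78222/31388) + 306409) + 69509 = ((-100585 + 78222*(1/31388)) + 306409) + 69509 = ((-100585 + 39111/15694) + 306409) + 69509 = (-1578541879/15694 + 306409) + 69509 = 3230240967/15694 + 69509 = 4321115213/15694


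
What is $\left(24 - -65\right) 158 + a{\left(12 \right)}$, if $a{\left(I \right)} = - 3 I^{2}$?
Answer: $13630$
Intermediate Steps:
$\left(24 - -65\right) 158 + a{\left(12 \right)} = \left(24 - -65\right) 158 - 3 \cdot 12^{2} = \left(24 + 65\right) 158 - 432 = 89 \cdot 158 - 432 = 14062 - 432 = 13630$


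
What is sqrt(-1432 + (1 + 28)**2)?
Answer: I*sqrt(591) ≈ 24.31*I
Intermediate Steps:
sqrt(-1432 + (1 + 28)**2) = sqrt(-1432 + 29**2) = sqrt(-1432 + 841) = sqrt(-591) = I*sqrt(591)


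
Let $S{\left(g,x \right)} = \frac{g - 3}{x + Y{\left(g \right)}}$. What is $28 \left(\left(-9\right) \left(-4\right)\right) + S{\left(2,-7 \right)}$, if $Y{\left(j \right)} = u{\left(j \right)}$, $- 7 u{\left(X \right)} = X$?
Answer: $\frac{51415}{51} \approx 1008.1$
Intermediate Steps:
$u{\left(X \right)} = - \frac{X}{7}$
$Y{\left(j \right)} = - \frac{j}{7}$
$S{\left(g,x \right)} = \frac{-3 + g}{x - \frac{g}{7}}$ ($S{\left(g,x \right)} = \frac{g - 3}{x - \frac{g}{7}} = \frac{-3 + g}{x - \frac{g}{7}}$)
$28 \left(\left(-9\right) \left(-4\right)\right) + S{\left(2,-7 \right)} = 28 \left(\left(-9\right) \left(-4\right)\right) + \frac{7 \left(3 - 2\right)}{2 - -49} = 28 \cdot 36 + \frac{7 \left(3 - 2\right)}{2 + 49} = 1008 + 7 \cdot \frac{1}{51} \cdot 1 = 1008 + \frac{7}{51} = \frac{51415}{51}$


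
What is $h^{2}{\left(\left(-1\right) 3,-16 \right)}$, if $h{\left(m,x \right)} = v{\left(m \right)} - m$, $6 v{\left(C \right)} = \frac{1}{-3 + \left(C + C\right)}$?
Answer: $\frac{25921}{2916} \approx 8.8892$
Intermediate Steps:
$v{\left(C \right)} = \frac{1}{6 \left(-3 + 2 C\right)}$ ($v{\left(C \right)} = \frac{1}{6 \left(-3 + \left(C + C\right)\right)} = \frac{1}{6 \left(-3 + 2 C\right)}$)
$h{\left(m,x \right)} = - m + \frac{1}{6 \left(-3 + 2 m\right)}$ ($h{\left(m,x \right)} = \frac{1}{6 \left(-3 + 2 m\right)} - m = - m + \frac{1}{6 \left(-3 + 2 m\right)}$)
$h^{2}{\left(\left(-1\right) 3,-16 \right)} = \left(- \left(-1\right) 3 + \frac{1}{6 \left(-3 + 2 \left(\left(-1\right) 3\right)\right)}\right)^{2} = \left(\left(-1\right) \left(-3\right) + \frac{1}{6 \left(-3 + 2 \left(-3\right)\right)}\right)^{2} = \left(3 + \frac{1}{6 \left(-3 - 6\right)}\right)^{2} = \left(3 + \frac{1}{6 \left(-9\right)}\right)^{2} = \left(3 + \frac{1}{6} \left(- \frac{1}{9}\right)\right)^{2} = \left(3 - \frac{1}{54}\right)^{2} = \left(\frac{161}{54}\right)^{2} = \frac{25921}{2916}$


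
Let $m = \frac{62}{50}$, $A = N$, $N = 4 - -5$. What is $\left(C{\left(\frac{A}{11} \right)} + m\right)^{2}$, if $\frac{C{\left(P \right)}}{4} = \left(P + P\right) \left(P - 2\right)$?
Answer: $\frac{386083201}{9150625} \approx 42.192$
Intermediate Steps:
$N = 9$ ($N = 4 + 5 = 9$)
$A = 9$
$C{\left(P \right)} = 8 P \left(-2 + P\right)$ ($C{\left(P \right)} = 4 \left(P + P\right) \left(P - 2\right) = 4 \cdot 2 P \left(-2 + P\right) = 8 P \left(-2 + P\right)$)
$m = \frac{31}{25}$ ($m = 62 \cdot \frac{1}{50} = \frac{31}{25} \approx 1.24$)
$\left(C{\left(\frac{A}{11} \right)} + m\right)^{2} = \left(8 \cdot \frac{9}{11} \left(-2 + \frac{9}{11}\right) + \frac{31}{25}\right)^{2} = \left(8 \cdot \frac{9}{11} \left(- \frac{13}{11}\right) + \frac{31}{25}\right)^{2} = \left(- \frac{936}{121} + \frac{31}{25}\right)^{2} = \left(- \frac{19649}{3025}\right)^{2} = \frac{386083201}{9150625}$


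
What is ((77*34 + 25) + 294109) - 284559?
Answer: 12193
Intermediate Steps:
((77*34 + 25) + 294109) - 284559 = ((2618 + 25) + 294109) - 284559 = (2643 + 294109) - 284559 = 296752 - 284559 = 12193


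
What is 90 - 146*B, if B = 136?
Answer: -19766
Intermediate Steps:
90 - 146*B = 90 - 146*136 = 90 - 19856 = -19766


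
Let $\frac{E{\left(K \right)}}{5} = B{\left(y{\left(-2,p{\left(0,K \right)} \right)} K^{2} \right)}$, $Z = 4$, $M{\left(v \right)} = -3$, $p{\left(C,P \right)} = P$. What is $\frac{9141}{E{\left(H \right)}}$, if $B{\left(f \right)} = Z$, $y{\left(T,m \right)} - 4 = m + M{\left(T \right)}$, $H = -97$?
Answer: $\frac{9141}{20} \approx 457.05$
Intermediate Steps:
$y{\left(T,m \right)} = 1 + m$ ($y{\left(T,m \right)} = 4 + \left(m - 3\right) = 4 + \left(-3 + m\right) = 1 + m$)
$B{\left(f \right)} = 4$
$E{\left(K \right)} = 20$ ($E{\left(K \right)} = 5 \cdot 4 = 20$)
$\frac{9141}{E{\left(H \right)}} = \frac{9141}{20}$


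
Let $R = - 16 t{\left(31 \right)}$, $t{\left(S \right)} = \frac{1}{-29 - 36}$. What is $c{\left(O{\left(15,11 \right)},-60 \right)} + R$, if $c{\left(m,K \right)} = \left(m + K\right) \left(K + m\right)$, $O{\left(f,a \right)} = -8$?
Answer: $\frac{300576}{65} \approx 4624.3$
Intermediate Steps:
$t{\left(S \right)} = - \frac{1}{65}$ ($t{\left(S \right)} = \frac{1}{-65} = - \frac{1}{65}$)
$c{\left(m,K \right)} = \left(K + m\right)^{2}$ ($c{\left(m,K \right)} = \left(K + m\right) \left(K + m\right) = \left(K + m\right)^{2}$)
$R = \frac{16}{65}$ ($R = \left(-16\right) \left(- \frac{1}{65}\right) = \frac{16}{65} \approx 0.24615$)
$c{\left(O{\left(15,11 \right)},-60 \right)} + R = \left(-60 - 8\right)^{2} + \frac{16}{65} = \left(-68\right)^{2} + \frac{16}{65} = 4624 + \frac{16}{65} = \frac{300576}{65}$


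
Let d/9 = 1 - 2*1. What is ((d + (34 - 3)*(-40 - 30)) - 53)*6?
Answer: -13392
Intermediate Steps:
d = -9 (d = 9*(1 - 2*1) = 9*(1 - 2) = 9*(-1) = -9)
((d + (34 - 3)*(-40 - 30)) - 53)*6 = ((-9 + (34 - 3)*(-40 - 30)) - 53)*6 = ((-9 + 31*(-70)) - 53)*6 = ((-9 - 2170) - 53)*6 = (-2179 - 53)*6 = -2232*6 = -13392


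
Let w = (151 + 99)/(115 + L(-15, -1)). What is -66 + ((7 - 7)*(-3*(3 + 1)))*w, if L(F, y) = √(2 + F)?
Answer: -66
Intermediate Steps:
w = 250/(115 + I*√13) (w = (151 + 99)/(115 + √(2 - 15)) = 250/(115 + √(-13)) = 250/(115 + I*√13) ≈ 2.1718 - 0.068091*I)
-66 + ((7 - 7)*(-3*(3 + 1)))*w = -66 + ((7 - 7)*(-3*(3 + 1)))*(14375/6619 - 125*I*√13/6619) = -66 + (0*(-3*4))*(14375/6619 - 125*I*√13/6619) = -66 + (0*(-12))*(14375/6619 - 125*I*√13/6619) = -66 + 0*(14375/6619 - 125*I*√13/6619) = -66 + 0 = -66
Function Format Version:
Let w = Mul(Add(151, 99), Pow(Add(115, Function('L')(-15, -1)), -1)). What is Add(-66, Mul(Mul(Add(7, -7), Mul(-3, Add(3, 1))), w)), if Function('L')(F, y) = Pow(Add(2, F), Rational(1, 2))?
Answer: -66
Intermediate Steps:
w = Mul(250, Pow(Add(115, Mul(I, Pow(13, Rational(1, 2)))), -1)) (w = Mul(Add(151, 99), Pow(Add(115, Pow(Add(2, -15), Rational(1, 2))), -1)) = Mul(250, Pow(Add(115, Pow(-13, Rational(1, 2))), -1)) = Mul(250, Pow(Add(115, Mul(I, Pow(13, Rational(1, 2)))), -1)) ≈ Add(2.1718, Mul(-0.068091, I)))
Add(-66, Mul(Mul(Add(7, -7), Mul(-3, Add(3, 1))), w)) = Add(-66, Mul(Mul(Add(7, -7), Mul(-3, Add(3, 1))), Add(Rational(14375, 6619), Mul(Rational(-125, 6619), I, Pow(13, Rational(1, 2)))))) = Add(-66, Mul(Mul(0, Mul(-3, 4)), Add(Rational(14375, 6619), Mul(Rational(-125, 6619), I, Pow(13, Rational(1, 2)))))) = Add(-66, Mul(Mul(0, -12), Add(Rational(14375, 6619), Mul(Rational(-125, 6619), I, Pow(13, Rational(1, 2)))))) = Add(-66, Mul(0, Add(Rational(14375, 6619), Mul(Rational(-125, 6619), I, Pow(13, Rational(1, 2)))))) = Add(-66, 0) = -66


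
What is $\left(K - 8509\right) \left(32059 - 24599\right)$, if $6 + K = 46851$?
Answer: $285986560$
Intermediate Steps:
$K = 46845$ ($K = -6 + 46851 = 46845$)
$\left(K - 8509\right) \left(32059 - 24599\right) = \left(46845 - 8509\right) \left(32059 - 24599\right) = 38336 \cdot 7460 = 285986560$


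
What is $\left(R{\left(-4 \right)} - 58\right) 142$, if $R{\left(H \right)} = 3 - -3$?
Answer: $-7384$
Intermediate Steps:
$R{\left(H \right)} = 6$ ($R{\left(H \right)} = 3 + 3 = 6$)
$\left(R{\left(-4 \right)} - 58\right) 142 = \left(6 - 58\right) 142 = \left(-52\right) 142 = -7384$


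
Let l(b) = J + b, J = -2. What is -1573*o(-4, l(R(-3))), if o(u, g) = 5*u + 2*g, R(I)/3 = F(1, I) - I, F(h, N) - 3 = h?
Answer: -28314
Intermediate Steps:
F(h, N) = 3 + h
R(I) = 12 - 3*I (R(I) = 3*((3 + 1) - I) = 3*(4 - I) = 12 - 3*I)
l(b) = -2 + b
o(u, g) = 2*g + 5*u
-1573*o(-4, l(R(-3))) = -1573*(2*(-2 + (12 - 3*(-3))) + 5*(-4)) = -1573*(2*(-2 + (12 + 9)) - 20) = -1573*(2*(-2 + 21) - 20) = -1573*(2*19 - 20) = -1573*(38 - 20) = -1573*18 = -28314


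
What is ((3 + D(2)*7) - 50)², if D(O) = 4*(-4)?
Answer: 25281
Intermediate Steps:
D(O) = -16
((3 + D(2)*7) - 50)² = ((3 - 16*7) - 50)² = ((3 - 112) - 50)² = (-109 - 50)² = (-159)² = 25281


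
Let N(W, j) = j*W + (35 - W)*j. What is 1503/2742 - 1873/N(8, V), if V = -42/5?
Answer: 464804/67179 ≈ 6.9189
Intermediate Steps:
V = -42/5 (V = -42*1/5 = -42/5 ≈ -8.4000)
N(W, j) = W*j + j*(35 - W)
1503/2742 - 1873/N(8, V) = 1503/2742 - 1873/(35*(-42/5)) = 1503*(1/2742) - 1873/(-294) = 501/914 - 1873*(-1/294) = 501/914 + 1873/294 = 464804/67179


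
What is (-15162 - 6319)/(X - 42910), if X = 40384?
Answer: 21481/2526 ≈ 8.5040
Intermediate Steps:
(-15162 - 6319)/(X - 42910) = (-15162 - 6319)/(40384 - 42910) = -21481/(-2526) = -21481*(-1/2526) = 21481/2526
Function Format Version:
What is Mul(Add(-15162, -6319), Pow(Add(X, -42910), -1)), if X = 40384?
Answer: Rational(21481, 2526) ≈ 8.5040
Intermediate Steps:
Mul(Add(-15162, -6319), Pow(Add(X, -42910), -1)) = Mul(Add(-15162, -6319), Pow(Add(40384, -42910), -1)) = Mul(-21481, Pow(-2526, -1)) = Mul(-21481, Rational(-1, 2526)) = Rational(21481, 2526)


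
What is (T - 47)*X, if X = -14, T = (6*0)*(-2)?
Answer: 658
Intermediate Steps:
T = 0 (T = 0*(-2) = 0)
(T - 47)*X = (0 - 47)*(-14) = -47*(-14) = 658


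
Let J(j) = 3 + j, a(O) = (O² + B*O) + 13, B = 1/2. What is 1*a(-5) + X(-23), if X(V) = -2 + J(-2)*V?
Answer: 21/2 ≈ 10.500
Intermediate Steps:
B = ½ ≈ 0.50000
a(O) = 13 + O² + O/2 (a(O) = (O² + O/2) + 13 = 13 + O² + O/2)
X(V) = -2 + V (X(V) = -2 + (3 - 2)*V = -2 + 1*V = -2 + V)
1*a(-5) + X(-23) = 1*(13 + (-5)² + (½)*(-5)) + (-2 - 23) = 1*(13 + 25 - 5/2) - 25 = 1*(71/2) - 25 = 71/2 - 25 = 21/2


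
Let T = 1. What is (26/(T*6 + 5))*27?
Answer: 702/11 ≈ 63.818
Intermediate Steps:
(26/(T*6 + 5))*27 = (26/(1*6 + 5))*27 = (26/(6 + 5))*27 = (26/11)*27 = 702/11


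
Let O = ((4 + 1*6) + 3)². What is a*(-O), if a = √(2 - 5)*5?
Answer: -845*I*√3 ≈ -1463.6*I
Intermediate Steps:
O = 169 (O = ((4 + 6) + 3)² = (10 + 3)² = 13² = 169)
a = 5*I*√3 (a = √(-3)*5 = (I*√3)*5 = 5*I*√3 ≈ 8.6602*I)
a*(-O) = (5*I*√3)*(-1*169) = (5*I*√3)*(-169) = -845*I*√3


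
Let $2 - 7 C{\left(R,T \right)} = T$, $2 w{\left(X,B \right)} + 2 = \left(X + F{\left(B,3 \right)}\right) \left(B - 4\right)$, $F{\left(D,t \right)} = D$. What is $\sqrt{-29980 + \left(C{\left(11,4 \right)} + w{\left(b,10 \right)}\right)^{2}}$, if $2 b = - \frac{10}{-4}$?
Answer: $\frac{i \sqrt{22678039}}{28} \approx 170.08 i$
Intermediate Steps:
$b = \frac{5}{4}$ ($b = \frac{\left(-10\right) \frac{1}{-4}}{2} = \frac{\left(-10\right) \left(- \frac{1}{4}\right)}{2} = \frac{1}{2} \cdot \frac{5}{2} = \frac{5}{4} \approx 1.25$)
$w{\left(X,B \right)} = -1 + \frac{\left(-4 + B\right) \left(B + X\right)}{2}$ ($w{\left(X,B \right)} = -1 + \frac{\left(X + B\right) \left(B - 4\right)}{2} = -1 + \frac{\left(B + X\right) \left(-4 + B\right)}{2} = -1 + \frac{\left(-4 + B\right) \left(B + X\right)}{2}$)
$C{\left(R,T \right)} = \frac{2}{7} - \frac{T}{7}$
$\sqrt{-29980 + \left(C{\left(11,4 \right)} + w{\left(b,10 \right)}\right)^{2}} = \sqrt{-29980 + \left(\left(\frac{2}{7} - \frac{4}{7}\right) - \left(\frac{47}{2} - 50 - \frac{25}{4}\right)\right)^{2}} = \sqrt{-29980 + \left(\left(\frac{2}{7} - \frac{4}{7}\right) - - \frac{131}{4}\right)^{2}} = \sqrt{-29980 + \left(- \frac{2}{7} - - \frac{131}{4}\right)^{2}} = \sqrt{-29980 + \left(- \frac{2}{7} + \frac{131}{4}\right)^{2}} = \sqrt{-29980 + \left(\frac{909}{28}\right)^{2}} = \sqrt{-29980 + \frac{826281}{784}} = \sqrt{- \frac{22678039}{784}} = \frac{i \sqrt{22678039}}{28}$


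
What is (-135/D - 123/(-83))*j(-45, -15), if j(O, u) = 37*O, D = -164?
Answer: -52242705/13612 ≈ -3838.0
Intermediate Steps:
(-135/D - 123/(-83))*j(-45, -15) = (-135/(-164) - 123/(-83))*(37*(-45)) = (-135*(-1/164) - 123*(-1/83))*(-1665) = (135/164 + 123/83)*(-1665) = (31377/13612)*(-1665) = -52242705/13612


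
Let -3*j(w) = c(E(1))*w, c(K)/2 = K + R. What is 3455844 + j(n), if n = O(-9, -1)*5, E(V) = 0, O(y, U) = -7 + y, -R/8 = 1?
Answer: 10366252/3 ≈ 3.4554e+6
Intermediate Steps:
R = -8 (R = -8*1 = -8)
n = -80 (n = (-7 - 9)*5 = -16*5 = -80)
c(K) = -16 + 2*K (c(K) = 2*(K - 8) = 2*(-8 + K) = -16 + 2*K)
j(w) = 16*w/3 (j(w) = -(-16 + 2*0)*w/3 = -(-16 + 0)*w/3 = -(-16)*w/3 = 16*w/3)
3455844 + j(n) = 3455844 + (16/3)*(-80) = 3455844 - 1280/3 = 10366252/3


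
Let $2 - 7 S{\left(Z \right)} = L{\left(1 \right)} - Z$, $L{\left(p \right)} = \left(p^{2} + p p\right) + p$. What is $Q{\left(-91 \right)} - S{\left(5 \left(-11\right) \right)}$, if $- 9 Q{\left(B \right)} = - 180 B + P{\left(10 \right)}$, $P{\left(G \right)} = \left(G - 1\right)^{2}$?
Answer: $-1821$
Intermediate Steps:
$L{\left(p \right)} = p + 2 p^{2}$ ($L{\left(p \right)} = \left(p^{2} + p^{2}\right) + p = 2 p^{2} + p = p + 2 p^{2}$)
$P{\left(G \right)} = \left(-1 + G\right)^{2}$
$Q{\left(B \right)} = -9 + 20 B$ ($Q{\left(B \right)} = - \frac{- 180 B + \left(-1 + 10\right)^{2}}{9} = - \frac{- 180 B + 9^{2}}{9} = - \frac{- 180 B + 81}{9} = - \frac{81 - 180 B}{9} = -9 + 20 B$)
$S{\left(Z \right)} = - \frac{1}{7} + \frac{Z}{7}$ ($S{\left(Z \right)} = \frac{2}{7} - \frac{1 \left(1 + 2 \cdot 1\right) - Z}{7} = \frac{2}{7} - \frac{1 \left(1 + 2\right) - Z}{7} = \frac{2}{7} - \frac{1 \cdot 3 - Z}{7} = \frac{2}{7} - \frac{3 - Z}{7} = \frac{2}{7} + \left(- \frac{3}{7} + \frac{Z}{7}\right) = - \frac{1}{7} + \frac{Z}{7}$)
$Q{\left(-91 \right)} - S{\left(5 \left(-11\right) \right)} = \left(-9 + 20 \left(-91\right)\right) - \left(- \frac{1}{7} + \frac{5 \left(-11\right)}{7}\right) = \left(-9 - 1820\right) - \left(- \frac{1}{7} + \frac{1}{7} \left(-55\right)\right) = -1829 - \left(- \frac{1}{7} - \frac{55}{7}\right) = -1829 - -8 = -1829 + 8 = -1821$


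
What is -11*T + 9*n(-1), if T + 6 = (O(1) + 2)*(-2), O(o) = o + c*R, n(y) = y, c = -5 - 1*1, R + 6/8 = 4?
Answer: -306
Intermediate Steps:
R = 13/4 (R = -3/4 + 4 = 13/4 ≈ 3.2500)
c = -6 (c = -5 - 1 = -6)
O(o) = -39/2 + o (O(o) = o - 6*13/4 = o - 39/2 = -39/2 + o)
T = 27 (T = -6 + ((-39/2 + 1) + 2)*(-2) = -6 + (-37/2 + 2)*(-2) = -6 - 33/2*(-2) = -6 + 33 = 27)
-11*T + 9*n(-1) = -11*27 + 9*(-1) = -297 - 9 = -306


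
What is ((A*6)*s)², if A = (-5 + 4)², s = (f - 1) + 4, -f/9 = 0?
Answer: 324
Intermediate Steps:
f = 0 (f = -9*0 = 0)
s = 3 (s = (0 - 1) + 4 = -1 + 4 = 3)
A = 1 (A = (-1)² = 1)
((A*6)*s)² = ((1*6)*3)² = (6*3)² = 18² = 324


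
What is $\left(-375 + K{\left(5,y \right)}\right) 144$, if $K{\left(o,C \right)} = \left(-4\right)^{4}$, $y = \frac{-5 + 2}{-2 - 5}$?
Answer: $-17136$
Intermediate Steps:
$y = \frac{3}{7}$ ($y = - \frac{3}{-7} = \left(-3\right) \left(- \frac{1}{7}\right) = \frac{3}{7} \approx 0.42857$)
$K{\left(o,C \right)} = 256$
$\left(-375 + K{\left(5,y \right)}\right) 144 = \left(-375 + 256\right) 144 = \left(-119\right) 144 = -17136$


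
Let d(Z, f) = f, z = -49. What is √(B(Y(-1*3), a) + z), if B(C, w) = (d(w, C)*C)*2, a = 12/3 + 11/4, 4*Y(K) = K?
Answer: I*√766/4 ≈ 6.9192*I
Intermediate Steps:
Y(K) = K/4
a = 27/4 (a = 12*(⅓) + 11*(¼) = 4 + 11/4 = 27/4 ≈ 6.7500)
B(C, w) = 2*C² (B(C, w) = (C*C)*2 = C²*2 = 2*C²)
√(B(Y(-1*3), a) + z) = √(2*((-1*3)/4)² - 49) = √(2*((¼)*(-3))² - 49) = √(2*(-¾)² - 49) = √(2*(9/16) - 49) = √(9/8 - 49) = √(-383/8) = I*√766/4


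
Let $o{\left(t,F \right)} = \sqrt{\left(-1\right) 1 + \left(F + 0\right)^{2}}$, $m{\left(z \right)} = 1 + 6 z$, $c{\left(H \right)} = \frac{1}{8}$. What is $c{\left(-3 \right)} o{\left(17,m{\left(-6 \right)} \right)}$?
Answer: $\frac{3 \sqrt{34}}{4} \approx 4.3732$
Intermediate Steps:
$c{\left(H \right)} = \frac{1}{8}$
$o{\left(t,F \right)} = \sqrt{-1 + F^{2}}$
$c{\left(-3 \right)} o{\left(17,m{\left(-6 \right)} \right)} = \frac{\sqrt{-1 + \left(1 + 6 \left(-6\right)\right)^{2}}}{8} = \frac{\sqrt{-1 + \left(1 - 36\right)^{2}}}{8} = \frac{\sqrt{-1 + \left(-35\right)^{2}}}{8} = \frac{\sqrt{-1 + 1225}}{8} = \frac{\sqrt{1224}}{8} = \frac{6 \sqrt{34}}{8} = \frac{3 \sqrt{34}}{4}$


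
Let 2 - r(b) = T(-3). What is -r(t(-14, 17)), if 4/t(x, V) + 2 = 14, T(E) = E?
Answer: -5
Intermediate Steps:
t(x, V) = ⅓ (t(x, V) = 4/(-2 + 14) = 4/12 = 4*(1/12) = ⅓)
r(b) = 5 (r(b) = 2 - 1*(-3) = 2 + 3 = 5)
-r(t(-14, 17)) = -1*5 = -5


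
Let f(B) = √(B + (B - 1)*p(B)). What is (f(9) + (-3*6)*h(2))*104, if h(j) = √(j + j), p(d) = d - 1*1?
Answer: -3744 + 104*√73 ≈ -2855.4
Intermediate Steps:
p(d) = -1 + d (p(d) = d - 1 = -1 + d)
h(j) = √2*√j (h(j) = √(2*j) = √2*√j)
f(B) = √(B + (-1 + B)²) (f(B) = √(B + (B - 1)*(-1 + B)) = √(B + (-1 + B)*(-1 + B)) = √(B + (-1 + B)²))
(f(9) + (-3*6)*h(2))*104 = (√(1 + 9*(-1 + 9)) + (-3*6)*(√2*√2))*104 = (√(1 + 9*8) - 18*2)*104 = (√(1 + 72) - 36)*104 = (√73 - 36)*104 = (-36 + √73)*104 = -3744 + 104*√73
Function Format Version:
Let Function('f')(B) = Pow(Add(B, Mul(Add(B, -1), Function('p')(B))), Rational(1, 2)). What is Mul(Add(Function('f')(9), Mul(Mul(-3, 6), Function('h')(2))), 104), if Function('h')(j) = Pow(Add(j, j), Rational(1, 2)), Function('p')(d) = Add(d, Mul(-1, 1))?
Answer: Add(-3744, Mul(104, Pow(73, Rational(1, 2)))) ≈ -2855.4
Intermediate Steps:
Function('p')(d) = Add(-1, d) (Function('p')(d) = Add(d, -1) = Add(-1, d))
Function('h')(j) = Mul(Pow(2, Rational(1, 2)), Pow(j, Rational(1, 2))) (Function('h')(j) = Pow(Mul(2, j), Rational(1, 2)) = Mul(Pow(2, Rational(1, 2)), Pow(j, Rational(1, 2))))
Function('f')(B) = Pow(Add(B, Pow(Add(-1, B), 2)), Rational(1, 2)) (Function('f')(B) = Pow(Add(B, Mul(Add(B, -1), Add(-1, B))), Rational(1, 2)) = Pow(Add(B, Mul(Add(-1, B), Add(-1, B))), Rational(1, 2)) = Pow(Add(B, Pow(Add(-1, B), 2)), Rational(1, 2)))
Mul(Add(Function('f')(9), Mul(Mul(-3, 6), Function('h')(2))), 104) = Mul(Add(Pow(Add(1, Mul(9, Add(-1, 9))), Rational(1, 2)), Mul(Mul(-3, 6), Mul(Pow(2, Rational(1, 2)), Pow(2, Rational(1, 2))))), 104) = Mul(Add(Pow(Add(1, Mul(9, 8)), Rational(1, 2)), Mul(-18, 2)), 104) = Mul(Add(Pow(Add(1, 72), Rational(1, 2)), -36), 104) = Mul(Add(Pow(73, Rational(1, 2)), -36), 104) = Mul(Add(-36, Pow(73, Rational(1, 2))), 104) = Add(-3744, Mul(104, Pow(73, Rational(1, 2))))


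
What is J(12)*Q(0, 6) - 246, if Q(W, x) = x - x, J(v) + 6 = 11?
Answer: -246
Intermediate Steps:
J(v) = 5 (J(v) = -6 + 11 = 5)
Q(W, x) = 0
J(12)*Q(0, 6) - 246 = 5*0 - 246 = 0 - 246 = -246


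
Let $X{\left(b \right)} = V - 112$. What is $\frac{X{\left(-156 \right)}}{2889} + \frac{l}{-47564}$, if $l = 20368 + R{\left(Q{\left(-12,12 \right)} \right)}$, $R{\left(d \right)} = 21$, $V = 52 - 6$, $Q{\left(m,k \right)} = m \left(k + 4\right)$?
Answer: $- \frac{20681015}{45804132} \approx -0.45151$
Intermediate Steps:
$Q{\left(m,k \right)} = m \left(4 + k\right)$
$V = 46$ ($V = 52 - 6 = 46$)
$l = 20389$ ($l = 20368 + 21 = 20389$)
$X{\left(b \right)} = -66$ ($X{\left(b \right)} = 46 - 112 = -66$)
$\frac{X{\left(-156 \right)}}{2889} + \frac{l}{-47564} = - \frac{66}{2889} + \frac{20389}{-47564} = \left(-66\right) \frac{1}{2889} + 20389 \left(- \frac{1}{47564}\right) = - \frac{22}{963} - \frac{20389}{47564} = - \frac{20681015}{45804132}$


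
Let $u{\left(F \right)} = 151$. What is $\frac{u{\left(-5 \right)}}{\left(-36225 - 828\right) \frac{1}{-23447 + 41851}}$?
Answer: $- \frac{2779004}{37053} \approx -75.001$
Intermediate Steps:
$\frac{u{\left(-5 \right)}}{\left(-36225 - 828\right) \frac{1}{-23447 + 41851}} = \frac{151}{\left(-36225 - 828\right) \frac{1}{-23447 + 41851}} = \frac{151}{\left(-36225 - 828\right) \frac{1}{18404}} = \frac{151}{\left(-37053\right) \frac{1}{18404}} = \frac{151}{- \frac{37053}{18404}} = 151 \left(- \frac{18404}{37053}\right) = - \frac{2779004}{37053}$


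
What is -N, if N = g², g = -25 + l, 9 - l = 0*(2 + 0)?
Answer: -256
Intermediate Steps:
l = 9 (l = 9 - 0*(2 + 0) = 9 - 0*2 = 9 - 1*0 = 9 + 0 = 9)
g = -16 (g = -25 + 9 = -16)
N = 256 (N = (-16)² = 256)
-N = -1*256 = -256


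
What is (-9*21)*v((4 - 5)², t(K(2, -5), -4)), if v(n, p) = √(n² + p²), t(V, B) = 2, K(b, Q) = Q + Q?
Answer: -189*√5 ≈ -422.62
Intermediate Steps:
K(b, Q) = 2*Q
(-9*21)*v((4 - 5)², t(K(2, -5), -4)) = (-9*21)*√(((4 - 5)²)² + 2²) = -189*√(((-1)²)² + 4) = -189*√(1² + 4) = -189*√(1 + 4) = -189*√5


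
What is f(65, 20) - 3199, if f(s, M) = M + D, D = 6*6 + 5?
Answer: -3138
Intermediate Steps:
D = 41 (D = 36 + 5 = 41)
f(s, M) = 41 + M (f(s, M) = M + 41 = 41 + M)
f(65, 20) - 3199 = (41 + 20) - 3199 = 61 - 3199 = -3138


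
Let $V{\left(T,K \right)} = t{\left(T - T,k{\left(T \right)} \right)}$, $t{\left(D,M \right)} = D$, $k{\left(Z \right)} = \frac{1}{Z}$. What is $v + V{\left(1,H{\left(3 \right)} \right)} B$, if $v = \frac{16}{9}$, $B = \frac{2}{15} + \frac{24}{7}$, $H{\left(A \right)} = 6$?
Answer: $\frac{16}{9} \approx 1.7778$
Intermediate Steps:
$V{\left(T,K \right)} = 0$ ($V{\left(T,K \right)} = T - T = 0$)
$B = \frac{374}{105}$ ($B = 2 \cdot \frac{1}{15} + 24 \cdot \frac{1}{7} = \frac{2}{15} + \frac{24}{7} = \frac{374}{105} \approx 3.5619$)
$v = \frac{16}{9}$ ($v = 16 \cdot \frac{1}{9} = \frac{16}{9} \approx 1.7778$)
$v + V{\left(1,H{\left(3 \right)} \right)} B = \frac{16}{9} + 0 \cdot \frac{374}{105} = \frac{16}{9} + 0 = \frac{16}{9}$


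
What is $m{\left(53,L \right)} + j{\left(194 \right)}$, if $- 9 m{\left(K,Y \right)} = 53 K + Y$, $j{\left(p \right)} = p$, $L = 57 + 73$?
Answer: $- \frac{1193}{9} \approx -132.56$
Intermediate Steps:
$L = 130$
$m{\left(K,Y \right)} = - \frac{53 K}{9} - \frac{Y}{9}$ ($m{\left(K,Y \right)} = - \frac{53 K + Y}{9} = - \frac{Y + 53 K}{9} = - \frac{53 K}{9} - \frac{Y}{9}$)
$m{\left(53,L \right)} + j{\left(194 \right)} = \left(\left(- \frac{53}{9}\right) 53 - \frac{130}{9}\right) + 194 = \left(- \frac{2809}{9} - \frac{130}{9}\right) + 194 = - \frac{2939}{9} + 194 = - \frac{1193}{9}$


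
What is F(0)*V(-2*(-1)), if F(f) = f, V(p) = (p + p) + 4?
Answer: 0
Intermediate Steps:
V(p) = 4 + 2*p (V(p) = 2*p + 4 = 4 + 2*p)
F(0)*V(-2*(-1)) = 0*(4 + 2*(-2*(-1))) = 0*(4 + 2*2) = 0*(4 + 4) = 0*8 = 0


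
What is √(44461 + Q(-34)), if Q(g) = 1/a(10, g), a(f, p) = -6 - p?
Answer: √8714363/14 ≈ 210.86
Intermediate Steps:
Q(g) = 1/(-6 - g)
√(44461 + Q(-34)) = √(44461 - 1/(6 - 34)) = √(44461 - 1/(-28)) = √(44461 - 1*(-1/28)) = √(44461 + 1/28) = √(1244909/28) = √8714363/14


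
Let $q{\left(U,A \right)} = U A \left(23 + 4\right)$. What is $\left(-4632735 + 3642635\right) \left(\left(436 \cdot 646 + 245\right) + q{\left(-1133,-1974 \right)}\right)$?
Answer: $-60067916503500$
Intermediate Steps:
$q{\left(U,A \right)} = 27 A U$ ($q{\left(U,A \right)} = A U 27 = 27 A U$)
$\left(-4632735 + 3642635\right) \left(\left(436 \cdot 646 + 245\right) + q{\left(-1133,-1974 \right)}\right) = \left(-4632735 + 3642635\right) \left(\left(436 \cdot 646 + 245\right) + 27 \left(-1974\right) \left(-1133\right)\right) = - 990100 \left(\left(281656 + 245\right) + 60386634\right) = - 990100 \left(281901 + 60386634\right) = \left(-990100\right) 60668535 = -60067916503500$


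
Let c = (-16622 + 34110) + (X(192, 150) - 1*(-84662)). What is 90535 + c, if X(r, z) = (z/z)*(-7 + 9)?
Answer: 192687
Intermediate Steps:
X(r, z) = 2 (X(r, z) = 1*2 = 2)
c = 102152 (c = (-16622 + 34110) + (2 - 1*(-84662)) = 17488 + (2 + 84662) = 17488 + 84664 = 102152)
90535 + c = 90535 + 102152 = 192687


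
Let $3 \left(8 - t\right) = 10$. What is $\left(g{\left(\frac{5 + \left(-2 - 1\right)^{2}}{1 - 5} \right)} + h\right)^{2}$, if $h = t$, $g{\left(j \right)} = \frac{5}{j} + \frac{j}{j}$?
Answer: $\frac{7921}{441} \approx 17.961$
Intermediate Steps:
$t = \frac{14}{3}$ ($t = 8 - \frac{10}{3} = \frac{14}{3} \approx 4.6667$)
$g{\left(j \right)} = 1 + \frac{5}{j}$ ($g{\left(j \right)} = \frac{5}{j} + 1 = 1 + \frac{5}{j}$)
$h = \frac{14}{3} \approx 4.6667$
$\left(g{\left(\frac{5 + \left(-2 - 1\right)^{2}}{1 - 5} \right)} + h\right)^{2} = \left(\frac{5 + \frac{5 + \left(-2 - 1\right)^{2}}{1 - 5}}{\left(5 + \left(-2 - 1\right)^{2}\right) \frac{1}{1 - 5}} + \frac{14}{3}\right)^{2} = \left(\frac{5 + \frac{5 + \left(-3\right)^{2}}{-4}}{\left(5 + \left(-3\right)^{2}\right) \frac{1}{-4}} + \frac{14}{3}\right)^{2} = \left(\frac{5 + \left(5 + 9\right) \left(- \frac{1}{4}\right)}{\left(5 + 9\right) \left(- \frac{1}{4}\right)} + \frac{14}{3}\right)^{2} = \left(\frac{5 + 14 \left(- \frac{1}{4}\right)}{14 \left(- \frac{1}{4}\right)} + \frac{14}{3}\right)^{2} = \left(\frac{5 - \frac{7}{2}}{- \frac{7}{2}} + \frac{14}{3}\right)^{2} = \left(\left(- \frac{2}{7}\right) \frac{3}{2} + \frac{14}{3}\right)^{2} = \left(- \frac{3}{7} + \frac{14}{3}\right)^{2} = \left(\frac{89}{21}\right)^{2} = \frac{7921}{441}$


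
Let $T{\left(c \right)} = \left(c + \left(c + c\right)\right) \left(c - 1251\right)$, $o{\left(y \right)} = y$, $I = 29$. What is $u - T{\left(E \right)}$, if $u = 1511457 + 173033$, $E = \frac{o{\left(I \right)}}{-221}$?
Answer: $\frac{82248120590}{48841} \approx 1.684 \cdot 10^{6}$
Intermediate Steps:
$E = - \frac{29}{221}$ ($E = \frac{29}{-221} = 29 \left(- \frac{1}{221}\right) = - \frac{29}{221} \approx -0.13122$)
$u = 1684490$
$T{\left(c \right)} = 3 c \left(-1251 + c\right)$ ($T{\left(c \right)} = \left(c + 2 c\right) \left(-1251 + c\right) = 3 c \left(-1251 + c\right)$)
$u - T{\left(E \right)} = 1684490 - 3 \left(- \frac{29}{221}\right) \left(-1251 - \frac{29}{221}\right) = 1684490 - 3 \left(- \frac{29}{221}\right) \left(- \frac{276500}{221}\right) = 1684490 - \frac{24055500}{48841} = \frac{82248120590}{48841}$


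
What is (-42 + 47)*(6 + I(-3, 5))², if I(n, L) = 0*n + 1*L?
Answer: 605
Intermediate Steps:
I(n, L) = L (I(n, L) = 0 + L = L)
(-42 + 47)*(6 + I(-3, 5))² = (-42 + 47)*(6 + 5)² = 5*11² = 5*121 = 605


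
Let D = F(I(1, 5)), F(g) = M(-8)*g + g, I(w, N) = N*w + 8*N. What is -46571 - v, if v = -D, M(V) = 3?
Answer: -46391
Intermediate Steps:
I(w, N) = 8*N + N*w
F(g) = 4*g (F(g) = 3*g + g = 4*g)
D = 180 (D = 4*(5*(8 + 1)) = 4*(5*9) = 4*45 = 180)
v = -180 (v = -1*180 = -180)
-46571 - v = -46571 - 1*(-180) = -46571 + 180 = -46391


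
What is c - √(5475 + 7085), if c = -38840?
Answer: -38840 - 4*√785 ≈ -38952.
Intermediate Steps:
c - √(5475 + 7085) = -38840 - √(5475 + 7085) = -38840 - √12560 = -38840 - 4*√785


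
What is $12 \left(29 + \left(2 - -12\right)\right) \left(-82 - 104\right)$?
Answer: $-95976$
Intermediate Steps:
$12 \left(29 + \left(2 - -12\right)\right) \left(-82 - 104\right) = 12 \left(29 + \left(2 + 12\right)\right) \left(-186\right) = 12 \left(29 + 14\right) \left(-186\right) = 12 \cdot 43 \left(-186\right) = 12 \left(-7998\right) = -95976$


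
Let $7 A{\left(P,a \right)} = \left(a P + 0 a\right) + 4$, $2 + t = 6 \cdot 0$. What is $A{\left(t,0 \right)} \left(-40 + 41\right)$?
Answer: $\frac{4}{7} \approx 0.57143$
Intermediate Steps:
$t = -2$ ($t = -2 + 6 \cdot 0 = -2 + 0 = -2$)
$A{\left(P,a \right)} = \frac{4}{7} + \frac{P a}{7}$ ($A{\left(P,a \right)} = \frac{\left(a P + 0 a\right) + 4}{7} = \frac{\left(P a + 0\right) + 4}{7} = \frac{P a + 4}{7} = \frac{4 + P a}{7} = \frac{4}{7} + \frac{P a}{7}$)
$A{\left(t,0 \right)} \left(-40 + 41\right) = \left(\frac{4}{7} + \frac{1}{7} \left(-2\right) 0\right) \left(-40 + 41\right) = \left(\frac{4}{7} + 0\right) 1 = \frac{4}{7} \cdot 1 = \frac{4}{7}$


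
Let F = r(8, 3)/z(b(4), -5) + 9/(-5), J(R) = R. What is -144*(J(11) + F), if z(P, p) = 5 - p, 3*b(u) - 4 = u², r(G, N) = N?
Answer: -1368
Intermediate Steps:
b(u) = 4/3 + u²/3
F = -3/2 (F = 3/(5 - 1*(-5)) + 9/(-5) = 3/(5 + 5) + 9*(-⅕) = 3/10 - 9/5 = -3/2 ≈ -1.5000)
-144*(J(11) + F) = -144*(11 - 3/2) = -144*19/2 = -1368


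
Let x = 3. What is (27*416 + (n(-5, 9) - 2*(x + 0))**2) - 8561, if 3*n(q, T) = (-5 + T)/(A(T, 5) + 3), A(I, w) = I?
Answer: 219160/81 ≈ 2705.7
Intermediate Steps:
n(q, T) = (-5 + T)/(3*(3 + T)) (n(q, T) = ((-5 + T)/(T + 3))/3 = ((-5 + T)/(3 + T))/3 = (-5 + T)/(3*(3 + T)))
(27*416 + (n(-5, 9) - 2*(x + 0))**2) - 8561 = (27*416 + ((-5 + 9)/(3*(3 + 9)) - 2*(3 + 0))**2) - 8561 = (11232 + ((1/3)*4/12 - 2*3)**2) - 8561 = (11232 + ((1/3)*(1/12)*4 - 6)**2) - 8561 = (11232 + (1/9 - 6)**2) - 8561 = (11232 + (-53/9)**2) - 8561 = (11232 + 2809/81) - 8561 = 912601/81 - 8561 = 219160/81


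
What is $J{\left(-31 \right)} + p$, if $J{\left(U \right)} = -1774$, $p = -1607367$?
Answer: $-1609141$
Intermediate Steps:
$J{\left(-31 \right)} + p = -1774 - 1607367 = -1609141$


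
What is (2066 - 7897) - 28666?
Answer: -34497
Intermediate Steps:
(2066 - 7897) - 28666 = -5831 - 28666 = -34497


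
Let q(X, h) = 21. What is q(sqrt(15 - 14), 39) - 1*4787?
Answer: -4766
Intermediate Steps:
q(sqrt(15 - 14), 39) - 1*4787 = 21 - 1*4787 = 21 - 4787 = -4766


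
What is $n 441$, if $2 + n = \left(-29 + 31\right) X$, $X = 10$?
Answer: $7938$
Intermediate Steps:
$n = 18$ ($n = -2 + \left(-29 + 31\right) 10 = -2 + 2 \cdot 10 = -2 + 20 = 18$)
$n 441 = 18 \cdot 441 = 7938$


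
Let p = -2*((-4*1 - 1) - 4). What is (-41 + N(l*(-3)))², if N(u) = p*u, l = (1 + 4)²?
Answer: 1934881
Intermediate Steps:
l = 25 (l = 5² = 25)
p = 18 (p = -2*((-4 - 1) - 4) = -2*(-5 - 4) = -2*(-9) = 18)
N(u) = 18*u
(-41 + N(l*(-3)))² = (-41 + 18*(25*(-3)))² = (-41 + 18*(-75))² = (-41 - 1350)² = (-1391)² = 1934881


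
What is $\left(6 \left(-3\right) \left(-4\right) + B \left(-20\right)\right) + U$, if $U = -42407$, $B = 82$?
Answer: $-43975$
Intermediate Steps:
$\left(6 \left(-3\right) \left(-4\right) + B \left(-20\right)\right) + U = \left(6 \left(-3\right) \left(-4\right) + 82 \left(-20\right)\right) - 42407 = \left(\left(-18\right) \left(-4\right) - 1640\right) - 42407 = \left(72 - 1640\right) - 42407 = -1568 - 42407 = -43975$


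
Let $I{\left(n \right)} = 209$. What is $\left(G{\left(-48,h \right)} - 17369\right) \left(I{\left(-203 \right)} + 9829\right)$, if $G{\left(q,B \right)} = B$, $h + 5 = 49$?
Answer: $-173908350$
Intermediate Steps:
$h = 44$ ($h = -5 + 49 = 44$)
$\left(G{\left(-48,h \right)} - 17369\right) \left(I{\left(-203 \right)} + 9829\right) = \left(44 - 17369\right) \left(209 + 9829\right) = \left(-17325\right) 10038 = -173908350$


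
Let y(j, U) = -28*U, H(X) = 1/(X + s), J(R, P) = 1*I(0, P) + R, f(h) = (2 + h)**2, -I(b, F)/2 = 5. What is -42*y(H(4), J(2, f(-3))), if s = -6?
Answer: -9408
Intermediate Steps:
I(b, F) = -10 (I(b, F) = -2*5 = -10)
J(R, P) = -10 + R (J(R, P) = 1*(-10) + R = -10 + R)
H(X) = 1/(-6 + X) (H(X) = 1/(X - 6) = 1/(-6 + X))
-42*y(H(4), J(2, f(-3))) = -(-1176)*(-10 + 2) = -(-1176)*(-8) = -42*224 = -9408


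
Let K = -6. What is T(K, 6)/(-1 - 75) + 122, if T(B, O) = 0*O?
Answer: 122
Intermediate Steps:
T(B, O) = 0
T(K, 6)/(-1 - 75) + 122 = 0/(-1 - 75) + 122 = 0/(-76) + 122 = 0*(-1/76) + 122 = 0 + 122 = 122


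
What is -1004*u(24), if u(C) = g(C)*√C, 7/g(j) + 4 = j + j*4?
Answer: -3514*√6/29 ≈ -296.81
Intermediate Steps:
g(j) = 7/(-4 + 5*j) (g(j) = 7/(-4 + (j + j*4)) = 7/(-4 + (j + 4*j)) = 7/(-4 + 5*j))
u(C) = 7*√C/(-4 + 5*C) (u(C) = (7/(-4 + 5*C))*√C = 7*√C/(-4 + 5*C))
-1004*u(24) = -7028*√24/(-4 + 5*24) = -7028*2*√6/(-4 + 120) = -7028*2*√6/116 = -3514*√6/29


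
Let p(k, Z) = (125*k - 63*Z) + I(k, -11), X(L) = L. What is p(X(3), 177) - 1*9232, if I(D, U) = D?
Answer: -20005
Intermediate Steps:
p(k, Z) = -63*Z + 126*k (p(k, Z) = (125*k - 63*Z) + k = (-63*Z + 125*k) + k = -63*Z + 126*k)
p(X(3), 177) - 1*9232 = (-63*177 + 126*3) - 1*9232 = (-11151 + 378) - 9232 = -10773 - 9232 = -20005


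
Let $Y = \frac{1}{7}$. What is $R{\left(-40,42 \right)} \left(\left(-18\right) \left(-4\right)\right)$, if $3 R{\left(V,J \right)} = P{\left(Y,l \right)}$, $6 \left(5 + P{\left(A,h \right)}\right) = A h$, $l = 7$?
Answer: $-116$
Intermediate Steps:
$Y = \frac{1}{7} \approx 0.14286$
$P{\left(A,h \right)} = -5 + \frac{A h}{6}$
$R{\left(V,J \right)} = - \frac{29}{18}$ ($R{\left(V,J \right)} = \frac{-5 + \frac{1}{6} \cdot \frac{1}{7} \cdot 7}{3} = \frac{-5 + \frac{1}{6}}{3} = \frac{1}{3} \left(- \frac{29}{6}\right) = - \frac{29}{18}$)
$R{\left(-40,42 \right)} \left(\left(-18\right) \left(-4\right)\right) = - \frac{29 \left(\left(-18\right) \left(-4\right)\right)}{18} = \left(- \frac{29}{18}\right) 72 = -116$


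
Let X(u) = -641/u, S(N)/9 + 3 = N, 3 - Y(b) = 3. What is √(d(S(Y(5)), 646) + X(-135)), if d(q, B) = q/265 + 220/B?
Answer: √2959411688670/770355 ≈ 2.2331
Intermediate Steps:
Y(b) = 0 (Y(b) = 3 - 1*3 = 3 - 3 = 0)
S(N) = -27 + 9*N
d(q, B) = 220/B + q/265 (d(q, B) = q*(1/265) + 220/B = q/265 + 220/B = 220/B + q/265)
√(d(S(Y(5)), 646) + X(-135)) = √((220/646 + (-27 + 9*0)/265) - 641/(-135)) = √((220*(1/646) + (-27 + 0)/265) - 641*(-1/135)) = √((110/323 + (1/265)*(-27)) + 641/135) = √((110/323 - 27/265) + 641/135) = √(20429/85595 + 641/135) = √(11524862/2311065) = √2959411688670/770355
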